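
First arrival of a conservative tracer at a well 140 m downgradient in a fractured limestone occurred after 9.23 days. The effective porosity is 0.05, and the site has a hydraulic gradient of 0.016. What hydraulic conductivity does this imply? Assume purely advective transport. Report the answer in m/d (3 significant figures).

v = L / t = 140 / 9.23 = 15.17 m/d
K = v · n / i = 15.17 × 0.05 / 0.016 = 47.4 m/d

47.4 m/d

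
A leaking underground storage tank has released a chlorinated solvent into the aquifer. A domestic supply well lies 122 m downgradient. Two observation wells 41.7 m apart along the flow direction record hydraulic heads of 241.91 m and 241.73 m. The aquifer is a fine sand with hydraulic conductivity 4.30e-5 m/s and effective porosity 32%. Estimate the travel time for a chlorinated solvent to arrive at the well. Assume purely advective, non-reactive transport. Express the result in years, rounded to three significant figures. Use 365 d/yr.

Hydraulic gradient i = (241.91 − 241.73) / 41.7 = 0.18 / 41.7 = 0.004317
K = 4.30e-5 m/s × 86400 s/d = 3.715 m/d
Specific discharge q = 3.715 × 0.004317 = 0.01604 m/d
Average linear velocity = 0.01604 / 0.32 = 0.05012 m/d
t = L / v = 122 / 0.05012 = 2434 d
   = 2434 / 365 = 6.67 yr

6.67 years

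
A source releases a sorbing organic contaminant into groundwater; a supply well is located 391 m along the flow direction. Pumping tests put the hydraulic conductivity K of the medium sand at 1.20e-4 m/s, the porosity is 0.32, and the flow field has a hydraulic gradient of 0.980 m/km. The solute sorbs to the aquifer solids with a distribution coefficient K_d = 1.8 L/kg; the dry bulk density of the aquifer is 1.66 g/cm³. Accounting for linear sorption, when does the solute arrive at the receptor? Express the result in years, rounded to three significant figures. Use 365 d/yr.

K = 1.20e-4 m/s × 86400 s/d = 10.37 m/d
Specific discharge q = 10.37 × 9.8e-4 = 0.01016 m/d
Average linear velocity = 0.01016 / 0.32 = 0.03175 m/d
Retardation R = 1 + ρ_b·K_d/n = 1 + 1.66×1.8/0.32 = 10.34
Contaminant velocity v_c = v/R = 0.03175/10.34 = 0.003072 m/d
t = L/v_c = 391/0.003072 = 127300 d
   = 127300/365 = 349 yr

349 years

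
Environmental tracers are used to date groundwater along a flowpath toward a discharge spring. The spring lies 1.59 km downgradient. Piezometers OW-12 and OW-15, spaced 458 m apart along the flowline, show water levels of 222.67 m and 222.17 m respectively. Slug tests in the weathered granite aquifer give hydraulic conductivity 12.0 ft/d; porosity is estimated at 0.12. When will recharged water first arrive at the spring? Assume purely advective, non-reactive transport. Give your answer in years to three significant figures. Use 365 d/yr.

Hydraulic gradient i = (222.67 − 222.17) / 458 = 0.50 / 458 = 0.001092
K = 12.0 ft/d × 0.3048 = 3.658 m/d
Specific discharge q = 3.658 × 0.001092 = 0.003993 m/d
v_s = q/n_e = 0.003993/0.12 = 0.03328 m/d
L = 1.59 km = 1590 m
t = L / v = 1590 / 0.03328 = 47780 d
   = 47780 / 365 = 131 yr

131 years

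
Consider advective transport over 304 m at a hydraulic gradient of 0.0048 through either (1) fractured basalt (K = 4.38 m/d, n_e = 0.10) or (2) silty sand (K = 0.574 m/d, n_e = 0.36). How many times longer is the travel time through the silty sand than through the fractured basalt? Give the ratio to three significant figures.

Unit 1 (fractured basalt): v = 4.38×0.0048/0.10 = 0.2102 m/d, t = 304/0.2102 = 1446 d
Unit 2 (silty sand): v = 0.574×0.0048/0.36 = 0.007653 m/d, t = 304/0.007653 = 39720 d
t(silty sand) / t(fractured basalt) = 39720/1446 = 27.5

27.5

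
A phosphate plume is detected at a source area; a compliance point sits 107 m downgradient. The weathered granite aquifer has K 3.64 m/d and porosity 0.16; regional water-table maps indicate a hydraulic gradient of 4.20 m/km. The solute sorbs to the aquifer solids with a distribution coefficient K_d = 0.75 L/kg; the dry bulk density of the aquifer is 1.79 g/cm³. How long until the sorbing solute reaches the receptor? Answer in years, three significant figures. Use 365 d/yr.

28.8 years

q = Ki = 3.64 × 0.0042 = 0.01529 m/d
v = Ki/n = 3.64·0.0042/0.16 = 0.09555 m/d
Retardation R = 1 + ρ_b·K_d/n = 1 + 1.79×0.75/0.16 = 9.391
Contaminant velocity v_c = v/R = 0.09555/9.391 = 0.01018 m/d
t = L/v_c = 107/0.01018 = 10520 d
   = 10520/365 = 28.8 yr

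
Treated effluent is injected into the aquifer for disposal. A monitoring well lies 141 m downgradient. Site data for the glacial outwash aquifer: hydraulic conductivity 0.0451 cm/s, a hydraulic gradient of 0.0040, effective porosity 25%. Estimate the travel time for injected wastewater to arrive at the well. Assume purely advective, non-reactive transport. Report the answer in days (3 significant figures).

226 days

K = 0.0451 cm/s × 864 = 38.97 m/d
q = Ki = 38.97 × 0.0040 = 0.1559 m/d
v_s = q/n_e = 0.1559/0.25 = 0.6235 m/d
t = L / v = 141 / 0.6235 = 226.2 d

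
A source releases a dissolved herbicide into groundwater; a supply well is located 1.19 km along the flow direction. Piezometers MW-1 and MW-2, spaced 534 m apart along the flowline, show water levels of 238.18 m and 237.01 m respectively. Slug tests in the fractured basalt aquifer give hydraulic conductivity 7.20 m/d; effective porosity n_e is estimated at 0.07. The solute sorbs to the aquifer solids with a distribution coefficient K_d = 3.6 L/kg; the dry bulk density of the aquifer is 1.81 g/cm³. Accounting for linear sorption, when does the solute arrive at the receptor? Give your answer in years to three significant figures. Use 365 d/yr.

Hydraulic gradient i = (238.18 − 237.01) / 534 = 1.17 / 534 = 0.002191
q = Ki = 7.20 × 0.002191 = 0.01578 m/d
v = Ki/n = 7.20·0.002191/0.07 = 0.2254 m/d
Retardation R = 1 + ρ_b·K_d/n = 1 + 1.81×3.6/0.07 = 94.09
Contaminant velocity v_c = v/R = 0.2254/94.09 = 0.002395 m/d
L = 1.19 km = 1190 m
t = L/v_c = 1190/0.002395 = 496800 d
   = 496800/365 = 1360 yr

1360 years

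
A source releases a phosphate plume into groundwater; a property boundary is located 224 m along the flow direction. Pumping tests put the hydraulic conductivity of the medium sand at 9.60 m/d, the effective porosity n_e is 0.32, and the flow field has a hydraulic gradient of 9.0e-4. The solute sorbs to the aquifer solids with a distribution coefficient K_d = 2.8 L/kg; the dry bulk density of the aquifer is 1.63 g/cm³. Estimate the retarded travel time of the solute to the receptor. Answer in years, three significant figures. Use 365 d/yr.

347 years

q = Ki = 9.60 × 9.0e-4 = 0.008640 m/d
v = Ki/n = 9.60·9.0e-4/0.32 = 0.02700 m/d
Retardation R = 1 + ρ_b·K_d/n = 1 + 1.63×2.8/0.32 = 15.26
Contaminant velocity v_c = v/R = 0.02700/15.26 = 0.001769 m/d
t = L/v_c = 224/0.001769 = 126600 d
   = 126600/365 = 347 yr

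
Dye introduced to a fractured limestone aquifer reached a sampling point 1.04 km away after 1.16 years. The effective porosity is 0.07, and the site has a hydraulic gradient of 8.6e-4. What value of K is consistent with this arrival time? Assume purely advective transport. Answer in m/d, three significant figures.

t = 1.16 years = 423.4 d
L = 1.04 km = 1040 m
v = L / t = 1040 / 423.4 = 2.456 m/d
K = v · n / i = 2.456 × 0.07 / 8.6e-4 = 200 m/d

200 m/d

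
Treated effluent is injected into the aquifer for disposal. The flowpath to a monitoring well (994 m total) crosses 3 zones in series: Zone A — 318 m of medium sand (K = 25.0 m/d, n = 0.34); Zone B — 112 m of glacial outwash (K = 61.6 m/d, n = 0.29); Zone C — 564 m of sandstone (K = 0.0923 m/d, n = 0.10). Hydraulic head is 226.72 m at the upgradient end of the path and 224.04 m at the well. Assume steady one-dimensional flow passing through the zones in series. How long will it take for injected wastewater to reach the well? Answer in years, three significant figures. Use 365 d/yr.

1230 years

Total head drop ΔH = 226.72 − 224.04 = 2.68 m
Continuity: the same q passes through each zone, so ΔH = q·Σ(L_j/K_j) — the zones act as resistances in series.
Σ(L/K) = 318/25.0 + 112/61.6 + 564/0.0923 = 12.72 + 1.818 + 6111 = 6125 d
q = ΔH / Σ(L/K) = 2.68 / 6125 = 4.375e-4 m/d (same in every zone)
Zone A: v = q/n = 4.375e-4/0.34 = 0.001287 m/d → t_A = 318/0.001287 = 247100 d
Zone B: v = q/n = 4.375e-4/0.29 = 0.001509 m/d → t_B = 112/0.001509 = 74230 d
Zone C: v = q/n = 4.375e-4/0.10 = 0.004375 m/d → t_C = 564/0.004375 = 128900 d
Total t = 247100 + 74230 + 128900 = 450200 d
   = 450200 / 365 = 1230 yr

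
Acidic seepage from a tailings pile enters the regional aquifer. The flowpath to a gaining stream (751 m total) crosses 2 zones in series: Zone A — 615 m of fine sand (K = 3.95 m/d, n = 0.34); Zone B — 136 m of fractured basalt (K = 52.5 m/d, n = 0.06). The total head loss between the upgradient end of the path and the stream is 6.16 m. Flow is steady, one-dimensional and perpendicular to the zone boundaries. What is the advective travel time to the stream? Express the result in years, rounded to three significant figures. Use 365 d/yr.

15.3 years

Steady 1-D flow in series ⇒ the Darcy flux q is identical in every zone and the zone head losses add (resistances L/K in series).
Σ(L/K) = 615/3.95 + 136/52.5 = 155.7 + 2.590 = 158.3 d
q = ΔH / Σ(L/K) = 6.16 / 158.3 = 0.03892 m/d (same in every zone)
Zone A: v = q/n = 0.03892/0.34 = 0.1145 m/d → t_A = 615/0.1145 = 5373 d
Zone B: v = q/n = 0.03892/0.06 = 0.6486 m/d → t_B = 136/0.6486 = 209.7 d
Total t = 5373 + 209.7 = 5583 d
   = 5583 / 365 = 15.3 yr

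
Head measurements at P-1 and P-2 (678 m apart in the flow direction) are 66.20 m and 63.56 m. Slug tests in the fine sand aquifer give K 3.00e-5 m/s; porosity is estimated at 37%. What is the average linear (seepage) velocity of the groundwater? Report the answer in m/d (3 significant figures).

Hydraulic gradient i = (66.20 − 63.56) / 678 = 2.64 / 678 = 0.003894
K = 3.00e-5 m/s × 86400 s/d = 2.592 m/d
Specific discharge q = 2.592 × 0.003894 = 0.01009 m/d
v_s = q/n_e = 0.01009/0.37 = 0.02728 m/d

0.0273 m/d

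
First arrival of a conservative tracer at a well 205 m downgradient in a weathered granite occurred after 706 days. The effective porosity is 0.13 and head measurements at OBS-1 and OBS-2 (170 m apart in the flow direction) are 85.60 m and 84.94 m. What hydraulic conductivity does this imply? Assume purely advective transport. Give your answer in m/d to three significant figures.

9.72 m/d

Hydraulic gradient i = (85.60 − 84.94) / 170 = 0.66 / 170 = 0.003882
v = L / t = 205 / 706 = 0.2904 m/d
K = v · n / i = 0.2904 × 0.13 / 0.003882 = 9.72 m/d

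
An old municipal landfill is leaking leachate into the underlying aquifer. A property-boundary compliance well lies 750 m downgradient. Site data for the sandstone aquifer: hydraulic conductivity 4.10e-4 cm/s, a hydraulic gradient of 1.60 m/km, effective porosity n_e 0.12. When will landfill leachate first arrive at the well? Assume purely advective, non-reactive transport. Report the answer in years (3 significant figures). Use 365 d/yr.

K = 4.10e-4 cm/s × 864 = 0.3542 m/d
Darcy flux q = K·i = 0.3542 × 0.0016 = 5.668e-4 m/d
Average linear velocity = 5.668e-4 / 0.12 = 0.004723 m/d
t = L / v = 750 / 0.004723 = 158800 d
   = 158800 / 365 = 435 yr

435 years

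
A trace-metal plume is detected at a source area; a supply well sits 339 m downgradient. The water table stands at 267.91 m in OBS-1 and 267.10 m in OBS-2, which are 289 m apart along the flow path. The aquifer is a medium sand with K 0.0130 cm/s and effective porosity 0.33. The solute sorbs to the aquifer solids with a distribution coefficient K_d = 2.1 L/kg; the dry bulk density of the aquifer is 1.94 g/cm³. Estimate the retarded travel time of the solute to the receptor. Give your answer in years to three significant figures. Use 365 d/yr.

130 years

Hydraulic gradient i = (267.91 − 267.10) / 289 = 0.81 / 289 = 0.002803
K = 0.0130 cm/s × 864 = 11.23 m/d
Specific discharge q = 11.23 × 0.002803 = 0.03148 m/d
v = Ki/n = 11.23·0.002803/0.33 = 0.09540 m/d
Retardation R = 1 + ρ_b·K_d/n = 1 + 1.94×2.1/0.33 = 13.35
Contaminant velocity v_c = v/R = 0.09540/13.35 = 0.007148 m/d
t = L/v_c = 339/0.007148 = 47420 d
   = 47420/365 = 130 yr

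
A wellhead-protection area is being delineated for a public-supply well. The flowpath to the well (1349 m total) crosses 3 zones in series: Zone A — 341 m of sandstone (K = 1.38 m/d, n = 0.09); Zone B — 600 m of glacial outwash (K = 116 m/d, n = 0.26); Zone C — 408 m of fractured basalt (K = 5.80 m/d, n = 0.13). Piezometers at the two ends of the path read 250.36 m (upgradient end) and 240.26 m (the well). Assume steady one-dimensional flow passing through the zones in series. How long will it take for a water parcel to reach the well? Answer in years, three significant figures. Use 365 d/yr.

21.0 years

Total head drop ΔH = 250.36 − 240.26 = 10.10 m
Continuity: the same q passes through each zone, so ΔH = q·Σ(L_j/K_j) — the zones act as resistances in series.
Σ(L/K) = 341/1.38 + 600/116 + 408/5.80 = 247.1 + 5.172 + 70.34 = 322.6 d
q = ΔH / Σ(L/K) = 10.10 / 322.6 = 0.03131 m/d (same in every zone)
Zone A: v = q/n = 0.03131/0.09 = 0.3478 m/d → t_A = 341/0.3478 = 980.3 d
Zone B: v = q/n = 0.03131/0.26 = 0.1204 m/d → t_B = 600/0.1204 = 4983 d
Zone C: v = q/n = 0.03131/0.13 = 0.2408 m/d → t_C = 408/0.2408 = 1694 d
Total t = 980.3 + 4983 + 1694 = 7658 d
   = 7658 / 365 = 21.0 yr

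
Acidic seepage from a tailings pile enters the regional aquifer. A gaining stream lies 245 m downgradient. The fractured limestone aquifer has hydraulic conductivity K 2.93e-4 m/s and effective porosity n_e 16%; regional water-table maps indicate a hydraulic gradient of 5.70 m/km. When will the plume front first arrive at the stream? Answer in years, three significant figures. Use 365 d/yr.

K = 2.93e-4 m/s × 86400 s/d = 25.32 m/d
q = Ki = 25.32 × 0.0057 = 0.1443 m/d
v = Ki/n = 25.32·0.0057/0.16 = 0.9019 m/d
t = L / v = 245 / 0.9019 = 271.7 d
   = 271.7 / 365 = 0.744 yr

0.744 years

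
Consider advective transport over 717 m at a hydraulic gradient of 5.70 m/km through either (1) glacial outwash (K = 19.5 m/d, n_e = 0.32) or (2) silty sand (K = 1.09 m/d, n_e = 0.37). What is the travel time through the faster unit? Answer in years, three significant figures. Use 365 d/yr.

Unit 1 (glacial outwash): v = 19.5×0.0057/0.32 = 0.3473 m/d, t = 717/0.3473 = 2064 d
Unit 2 (silty sand): v = 1.09×0.0057/0.37 = 0.01679 m/d, t = 717/0.01679 = 42700 d
Faster: 2064 d / 365 = 5.66 yr

5.66 years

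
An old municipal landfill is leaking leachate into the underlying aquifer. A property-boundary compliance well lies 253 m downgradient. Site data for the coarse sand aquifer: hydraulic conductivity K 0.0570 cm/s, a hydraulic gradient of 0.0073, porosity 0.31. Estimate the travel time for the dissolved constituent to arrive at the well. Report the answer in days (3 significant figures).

218 days

K = 0.0570 cm/s × 864 = 49.25 m/d
Specific discharge q = 49.25 × 0.0073 = 0.3595 m/d
v = Ki/n = 49.25·0.0073/0.31 = 1.160 m/d
t = L / v = 253 / 1.160 = 218.2 d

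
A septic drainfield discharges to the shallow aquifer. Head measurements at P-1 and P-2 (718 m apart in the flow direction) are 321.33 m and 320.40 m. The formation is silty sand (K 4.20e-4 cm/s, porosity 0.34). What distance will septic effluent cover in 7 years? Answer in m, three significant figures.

3.53 m

Hydraulic gradient i = (321.33 − 320.40) / 718 = 0.93 / 718 = 0.001295
K = 4.20e-4 cm/s × 864 = 0.3629 m/d
Darcy flux q = K·i = 0.3629 × 0.001295 = 4.700e-4 m/d
Average linear velocity = 4.700e-4 / 0.34 = 0.001382 m/d
T = 7 yr × 365 = 2555 d
L = v × T = 0.001382 × 2555 = 3.532 m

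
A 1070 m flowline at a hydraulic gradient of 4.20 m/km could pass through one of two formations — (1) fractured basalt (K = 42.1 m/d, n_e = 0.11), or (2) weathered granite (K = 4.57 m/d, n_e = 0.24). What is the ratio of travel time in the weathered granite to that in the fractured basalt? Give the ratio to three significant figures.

Unit 1 (fractured basalt): v = 42.1×0.0042/0.11 = 1.607 m/d, t = 1070/1.607 = 665.6 d
Unit 2 (weathered granite): v = 4.57×0.0042/0.24 = 0.07998 m/d, t = 1070/0.07998 = 13380 d
t(weathered granite) / t(fractured basalt) = 13380/665.6 = 20.1

20.1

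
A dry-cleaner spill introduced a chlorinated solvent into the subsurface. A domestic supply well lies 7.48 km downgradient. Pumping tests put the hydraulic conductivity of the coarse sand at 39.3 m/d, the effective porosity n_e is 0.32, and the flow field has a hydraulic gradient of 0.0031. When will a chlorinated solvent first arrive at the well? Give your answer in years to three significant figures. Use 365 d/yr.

53.8 years

Darcy flux q = K·i = 39.3 × 0.0031 = 0.1218 m/d
Average linear velocity = 0.1218 / 0.32 = 0.3807 m/d
L = 7.48 km = 7480 m
t = L / v = 7480 / 0.3807 = 19650 d
   = 19650 / 365 = 53.8 yr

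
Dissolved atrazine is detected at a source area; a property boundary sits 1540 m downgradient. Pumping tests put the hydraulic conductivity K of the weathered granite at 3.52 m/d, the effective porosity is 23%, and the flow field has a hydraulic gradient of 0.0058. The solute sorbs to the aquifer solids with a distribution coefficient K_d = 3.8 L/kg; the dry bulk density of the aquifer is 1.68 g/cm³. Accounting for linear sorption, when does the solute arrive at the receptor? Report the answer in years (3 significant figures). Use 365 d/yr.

1370 years

Specific discharge q = 3.52 × 0.0058 = 0.02042 m/d
Average linear velocity = 0.02042 / 0.23 = 0.08877 m/d
Retardation R = 1 + ρ_b·K_d/n = 1 + 1.68×3.8/0.23 = 28.76
Contaminant velocity v_c = v/R = 0.08877/28.76 = 0.003087 m/d
t = L/v_c = 1540/0.003087 = 498900 d
   = 498900/365 = 1370 yr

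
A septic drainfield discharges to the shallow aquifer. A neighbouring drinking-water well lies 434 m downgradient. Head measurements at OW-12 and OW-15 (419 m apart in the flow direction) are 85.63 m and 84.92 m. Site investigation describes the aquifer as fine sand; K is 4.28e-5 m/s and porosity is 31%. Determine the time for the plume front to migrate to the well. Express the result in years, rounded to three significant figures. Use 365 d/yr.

Hydraulic gradient i = (85.63 − 84.92) / 419 = 0.71 / 419 = 0.001695
K = 4.28e-5 m/s × 86400 s/d = 3.698 m/d
Darcy flux q = K·i = 3.698 × 0.001695 = 0.006266 m/d
Average linear velocity = 0.006266 / 0.31 = 0.02021 m/d
t = L / v = 434 / 0.02021 = 21470 d
   = 21470 / 365 = 58.8 yr

58.8 years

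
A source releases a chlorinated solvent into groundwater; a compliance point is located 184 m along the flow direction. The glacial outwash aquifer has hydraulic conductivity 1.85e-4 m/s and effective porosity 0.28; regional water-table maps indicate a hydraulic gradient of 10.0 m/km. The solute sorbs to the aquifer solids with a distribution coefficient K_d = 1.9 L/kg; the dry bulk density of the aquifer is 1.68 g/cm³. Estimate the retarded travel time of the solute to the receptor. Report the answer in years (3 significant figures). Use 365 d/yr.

K = 1.85e-4 m/s × 86400 s/d = 15.98 m/d
q = Ki = 15.98 × 0.010 = 0.1598 m/d
Seepage velocity v = q / n = 0.1598 / 0.28 = 0.5709 m/d
Retardation R = 1 + ρ_b·K_d/n = 1 + 1.68×1.9/0.28 = 12.40
Contaminant velocity v_c = v/R = 0.5709/12.40 = 0.04604 m/d
t = L/v_c = 184/0.04604 = 3997 d
   = 3997/365 = 11.0 yr

11.0 years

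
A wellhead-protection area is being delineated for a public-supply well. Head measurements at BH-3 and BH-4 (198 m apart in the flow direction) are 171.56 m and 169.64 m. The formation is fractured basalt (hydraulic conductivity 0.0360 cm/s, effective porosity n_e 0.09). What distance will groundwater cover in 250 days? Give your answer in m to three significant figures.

Hydraulic gradient i = (171.56 − 169.64) / 198 = 1.92 / 198 = 0.009697
K = 0.0360 cm/s × 864 = 31.10 m/d
Darcy flux q = K·i = 31.10 × 0.009697 = 0.3016 m/d
Seepage velocity v = q / n = 0.3016 / 0.09 = 3.351 m/d
L = v × T = 3.351 × 250 = 837.8 m

838 m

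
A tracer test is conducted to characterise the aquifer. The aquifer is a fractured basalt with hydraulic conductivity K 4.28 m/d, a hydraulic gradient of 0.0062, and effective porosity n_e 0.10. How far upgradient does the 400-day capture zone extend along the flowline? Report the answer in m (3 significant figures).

Specific discharge q = 4.28 × 0.0062 = 0.02654 m/d
v = Ki/n = 4.28·0.0062/0.10 = 0.2654 m/d
L = v × T = 0.2654 × 400 = 106.1 m

106 m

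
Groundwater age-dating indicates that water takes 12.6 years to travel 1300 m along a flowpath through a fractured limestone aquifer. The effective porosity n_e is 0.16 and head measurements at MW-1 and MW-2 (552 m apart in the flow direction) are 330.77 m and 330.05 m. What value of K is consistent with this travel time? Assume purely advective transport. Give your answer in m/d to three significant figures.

Hydraulic gradient i = (330.77 − 330.05) / 552 = 0.72 / 552 = 0.001304
t = 12.6 years = 4599 d
v = L / t = 1300 / 4599 = 0.2827 m/d
K = v · n / i = 0.2827 × 0.16 / 0.001304 = 34.7 m/d

34.7 m/d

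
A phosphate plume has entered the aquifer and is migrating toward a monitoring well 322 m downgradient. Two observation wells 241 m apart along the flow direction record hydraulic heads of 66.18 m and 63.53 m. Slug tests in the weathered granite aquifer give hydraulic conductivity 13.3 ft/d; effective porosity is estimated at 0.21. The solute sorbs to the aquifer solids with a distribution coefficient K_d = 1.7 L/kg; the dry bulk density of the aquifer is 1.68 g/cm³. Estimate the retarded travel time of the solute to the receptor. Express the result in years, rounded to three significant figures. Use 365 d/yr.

60.7 years

Hydraulic gradient i = (66.18 − 63.53) / 241 = 2.65 / 241 = 0.01100
K = 13.3 ft/d × 0.3048 = 4.054 m/d
Darcy flux q = K·i = 4.054 × 0.01100 = 0.04458 m/d
Average linear velocity = 0.04458 / 0.21 = 0.2123 m/d
Retardation R = 1 + ρ_b·K_d/n = 1 + 1.68×1.7/0.21 = 14.60
Contaminant velocity v_c = v/R = 0.2123/14.60 = 0.01454 m/d
t = L/v_c = 322/0.01454 = 22150 d
   = 22150/365 = 60.7 yr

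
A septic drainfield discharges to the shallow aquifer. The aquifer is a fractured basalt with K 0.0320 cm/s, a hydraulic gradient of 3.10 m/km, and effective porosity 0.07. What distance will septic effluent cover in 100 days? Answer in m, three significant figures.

K = 0.0320 cm/s × 864 = 27.65 m/d
q = Ki = 27.65 × 0.0031 = 0.08571 m/d
Seepage velocity v = q / n = 0.08571 / 0.07 = 1.224 m/d
L = v × T = 1.224 × 100 = 122.4 m

122 m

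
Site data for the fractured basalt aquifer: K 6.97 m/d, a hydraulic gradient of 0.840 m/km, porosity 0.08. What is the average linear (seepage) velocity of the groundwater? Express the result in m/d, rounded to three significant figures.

0.0732 m/d

Darcy flux q = K·i = 6.97 × 8.4e-4 = 0.005855 m/d
v = Ki/n = 6.97·8.4e-4/0.08 = 0.07319 m/d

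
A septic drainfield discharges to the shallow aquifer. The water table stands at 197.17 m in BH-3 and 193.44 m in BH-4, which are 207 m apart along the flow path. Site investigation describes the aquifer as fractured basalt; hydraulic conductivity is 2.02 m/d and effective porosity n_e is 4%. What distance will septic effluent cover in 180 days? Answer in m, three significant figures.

164 m

Hydraulic gradient i = (197.17 − 193.44) / 207 = 3.73 / 207 = 0.01802
q = Ki = 2.02 × 0.01802 = 0.03640 m/d
Average linear velocity = 0.03640 / 0.04 = 0.9100 m/d
L = v × T = 0.9100 × 180 = 163.8 m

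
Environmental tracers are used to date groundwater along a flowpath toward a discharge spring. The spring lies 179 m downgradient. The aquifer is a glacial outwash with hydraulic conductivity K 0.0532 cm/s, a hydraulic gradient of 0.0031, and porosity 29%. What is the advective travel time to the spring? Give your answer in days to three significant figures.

364 days

K = 0.0532 cm/s × 864 = 45.96 m/d
Darcy flux q = K·i = 45.96 × 0.0031 = 0.1425 m/d
Average linear velocity = 0.1425 / 0.29 = 0.4913 m/d
t = L / v = 179 / 0.4913 = 364.3 d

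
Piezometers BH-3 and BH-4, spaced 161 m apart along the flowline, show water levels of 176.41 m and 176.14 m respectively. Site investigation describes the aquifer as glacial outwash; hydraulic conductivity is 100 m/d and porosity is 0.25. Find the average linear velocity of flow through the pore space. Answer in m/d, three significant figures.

Hydraulic gradient i = (176.41 − 176.14) / 161 = 0.27 / 161 = 0.001677
Specific discharge q = 100 × 0.001677 = 0.1677 m/d
Average linear velocity = 0.1677 / 0.25 = 0.6708 m/d

0.671 m/d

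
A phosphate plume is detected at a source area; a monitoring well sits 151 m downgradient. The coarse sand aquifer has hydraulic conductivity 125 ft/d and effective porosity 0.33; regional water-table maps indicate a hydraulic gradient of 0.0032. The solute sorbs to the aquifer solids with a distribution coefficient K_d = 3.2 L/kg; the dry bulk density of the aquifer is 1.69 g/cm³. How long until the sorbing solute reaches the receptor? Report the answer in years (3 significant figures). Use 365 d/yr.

19.5 years

K = 125 ft/d × 0.3048 = 38.10 m/d
Darcy flux q = K·i = 38.10 × 0.0032 = 0.1219 m/d
Average linear velocity = 0.1219 / 0.33 = 0.3695 m/d
Retardation R = 1 + ρ_b·K_d/n = 1 + 1.69×3.2/0.33 = 17.39
Contaminant velocity v_c = v/R = 0.3695/17.39 = 0.02125 m/d
t = L/v_c = 151/0.02125 = 7107 d
   = 7107/365 = 19.5 yr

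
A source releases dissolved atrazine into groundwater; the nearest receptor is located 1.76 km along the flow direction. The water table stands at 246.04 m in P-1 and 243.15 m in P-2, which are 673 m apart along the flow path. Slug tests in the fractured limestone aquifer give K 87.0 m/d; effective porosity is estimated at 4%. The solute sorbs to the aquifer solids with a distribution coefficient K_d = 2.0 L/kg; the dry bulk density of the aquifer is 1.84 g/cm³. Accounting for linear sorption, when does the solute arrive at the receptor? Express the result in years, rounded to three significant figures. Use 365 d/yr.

48.0 years

Hydraulic gradient i = (246.04 − 243.15) / 673 = 2.89 / 673 = 0.004294
Darcy flux q = K·i = 87.0 × 0.004294 = 0.3736 m/d
Seepage velocity v = q / n = 0.3736 / 0.04 = 9.340 m/d
Retardation R = 1 + ρ_b·K_d/n = 1 + 1.84×2.0/0.04 = 93.00
Contaminant velocity v_c = v/R = 9.340/93.00 = 0.1004 m/d
L = 1.76 km = 1760 m
t = L/v_c = 1760/0.1004 = 17520 d
   = 17520/365 = 48.0 yr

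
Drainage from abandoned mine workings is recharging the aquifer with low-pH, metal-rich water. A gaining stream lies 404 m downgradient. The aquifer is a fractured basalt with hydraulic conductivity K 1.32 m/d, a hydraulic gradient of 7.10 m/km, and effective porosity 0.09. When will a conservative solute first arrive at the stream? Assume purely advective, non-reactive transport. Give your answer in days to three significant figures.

3880 days

q = Ki = 1.32 × 0.0071 = 0.009372 m/d
Seepage velocity v = q / n = 0.009372 / 0.09 = 0.1041 m/d
t = L / v = 404 / 0.1041 = 3880 d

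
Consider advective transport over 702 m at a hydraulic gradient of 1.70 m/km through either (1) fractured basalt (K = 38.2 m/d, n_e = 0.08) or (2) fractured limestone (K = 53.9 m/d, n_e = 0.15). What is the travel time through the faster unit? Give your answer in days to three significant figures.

Unit 1 (fractured basalt): v = 38.2×0.0017/0.08 = 0.8118 m/d, t = 702/0.8118 = 864.8 d
Unit 2 (fractured limestone): v = 53.9×0.0017/0.15 = 0.6109 m/d, t = 702/0.6109 = 1149 d
Faster unit: t = 865 d

865 days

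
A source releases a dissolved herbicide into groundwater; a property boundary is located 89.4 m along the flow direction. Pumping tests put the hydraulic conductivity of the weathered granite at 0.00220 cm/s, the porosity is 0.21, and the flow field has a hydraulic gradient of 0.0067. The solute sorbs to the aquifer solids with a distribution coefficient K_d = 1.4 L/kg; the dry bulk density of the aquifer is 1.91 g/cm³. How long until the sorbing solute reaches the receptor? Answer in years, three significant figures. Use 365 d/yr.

55.5 years

K = 0.00220 cm/s × 864 = 1.901 m/d
Darcy flux q = K·i = 1.901 × 0.0067 = 0.01274 m/d
v = Ki/n = 1.901·0.0067/0.21 = 0.06064 m/d
Retardation R = 1 + ρ_b·K_d/n = 1 + 1.91×1.4/0.21 = 13.73
Contaminant velocity v_c = v/R = 0.06064/13.73 = 0.004416 m/d
t = L/v_c = 89.4/0.004416 = 20250 d
   = 20250/365 = 55.5 yr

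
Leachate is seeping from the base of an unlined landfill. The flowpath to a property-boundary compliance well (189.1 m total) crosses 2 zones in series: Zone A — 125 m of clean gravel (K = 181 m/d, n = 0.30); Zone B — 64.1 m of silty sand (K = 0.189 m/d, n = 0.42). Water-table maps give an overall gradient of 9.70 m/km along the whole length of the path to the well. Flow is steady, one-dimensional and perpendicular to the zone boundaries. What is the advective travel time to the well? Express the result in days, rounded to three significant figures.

11900 days

Steady 1-D flow in series ⇒ the Darcy flux q is identical in every zone and the zone head losses add (resistances L/K in series).
Σ(L/K) = 125/181 + 64.1/0.189 = 0.6906 + 339.2 = 339.8 d
K_eq = L_total / Σ(L/K) = 189.1 / 339.8 = 0.5564 m/d
q = K_eq · i = 0.5564 × 0.0097 = 0.005397 m/d (same in every zone)
Zone A: v = q/n = 0.005397/0.30 = 0.01799 m/d → t_A = 125/0.01799 = 6948 d
Zone B: v = q/n = 0.005397/0.42 = 0.01285 m/d → t_B = 64.1/0.01285 = 4988 d
Total t = 6948 + 4988 = 11940 d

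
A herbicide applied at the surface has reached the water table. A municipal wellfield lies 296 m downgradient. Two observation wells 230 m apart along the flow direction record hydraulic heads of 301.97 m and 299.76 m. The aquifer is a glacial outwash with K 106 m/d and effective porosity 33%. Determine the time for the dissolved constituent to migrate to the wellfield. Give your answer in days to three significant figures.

95.9 days

Hydraulic gradient i = (301.97 − 299.76) / 230 = 2.21 / 230 = 0.009609
q = Ki = 106 × 0.009609 = 1.019 m/d
v_s = q/n_e = 1.019/0.33 = 3.086 m/d
t = L / v = 296 / 3.086 = 95.90 d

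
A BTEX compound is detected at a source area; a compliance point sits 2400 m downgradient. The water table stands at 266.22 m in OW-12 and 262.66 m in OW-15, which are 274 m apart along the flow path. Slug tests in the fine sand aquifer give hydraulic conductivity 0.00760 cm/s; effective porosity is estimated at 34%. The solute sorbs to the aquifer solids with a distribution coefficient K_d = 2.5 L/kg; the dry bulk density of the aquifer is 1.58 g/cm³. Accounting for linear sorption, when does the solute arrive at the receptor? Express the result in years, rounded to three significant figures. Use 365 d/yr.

331 years

Hydraulic gradient i = (266.22 − 262.66) / 274 = 3.56 / 274 = 0.01299
K = 0.00760 cm/s × 864 = 6.566 m/d
Specific discharge q = 6.566 × 0.01299 = 0.08532 m/d
v = Ki/n = 6.566·0.01299/0.34 = 0.2509 m/d
Retardation R = 1 + ρ_b·K_d/n = 1 + 1.58×2.5/0.34 = 12.62
Contaminant velocity v_c = v/R = 0.2509/12.62 = 0.01989 m/d
t = L/v_c = 2400/0.01989 = 120700 d
   = 120700/365 = 331 yr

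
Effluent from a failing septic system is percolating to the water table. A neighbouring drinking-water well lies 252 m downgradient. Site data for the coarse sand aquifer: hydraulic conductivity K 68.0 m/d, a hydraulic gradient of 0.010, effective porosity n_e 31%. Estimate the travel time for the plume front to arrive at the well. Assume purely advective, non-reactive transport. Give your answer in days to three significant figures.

115 days

q = Ki = 68.0 × 0.010 = 0.6800 m/d
Average linear velocity = 0.6800 / 0.31 = 2.194 m/d
t = L / v = 252 / 2.194 = 114.9 d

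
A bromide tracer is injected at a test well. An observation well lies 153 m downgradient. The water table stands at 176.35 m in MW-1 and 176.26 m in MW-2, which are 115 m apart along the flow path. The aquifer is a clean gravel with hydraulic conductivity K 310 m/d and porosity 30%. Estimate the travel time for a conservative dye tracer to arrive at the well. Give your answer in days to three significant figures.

Hydraulic gradient i = (176.35 − 176.26) / 115 = 0.09 / 115 = 7.826e-4
Darcy flux q = K·i = 310 × 7.826e-4 = 0.2426 m/d
v_s = q/n_e = 0.2426/0.30 = 0.8087 m/d
t = L / v = 153 / 0.8087 = 189.2 d

189 days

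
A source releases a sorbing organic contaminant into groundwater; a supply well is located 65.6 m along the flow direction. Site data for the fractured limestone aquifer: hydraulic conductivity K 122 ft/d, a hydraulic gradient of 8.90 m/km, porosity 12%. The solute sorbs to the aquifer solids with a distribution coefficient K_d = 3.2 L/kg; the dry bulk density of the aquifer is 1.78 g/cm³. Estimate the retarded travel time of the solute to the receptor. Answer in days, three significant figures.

K = 122 ft/d × 0.3048 = 37.19 m/d
Darcy flux q = K·i = 37.19 × 0.0089 = 0.3310 m/d
Average linear velocity = 0.3310 / 0.12 = 2.758 m/d
Retardation R = 1 + ρ_b·K_d/n = 1 + 1.78×3.2/0.12 = 48.47
Contaminant velocity v_c = v/R = 2.758/48.47 = 0.05690 m/d
t = L/v_c = 65.6/0.05690 = 1153 d

1150 days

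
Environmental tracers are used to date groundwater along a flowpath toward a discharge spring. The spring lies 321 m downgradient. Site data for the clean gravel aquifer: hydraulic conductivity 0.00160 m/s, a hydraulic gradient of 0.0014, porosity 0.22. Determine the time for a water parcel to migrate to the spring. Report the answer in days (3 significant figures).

K = 0.00160 m/s × 86400 s/d = 138.2 m/d
q = Ki = 138.2 × 0.0014 = 0.1935 m/d
v = Ki/n = 138.2·0.0014/0.22 = 0.8797 m/d
t = L / v = 321 / 0.8797 = 364.9 d

365 days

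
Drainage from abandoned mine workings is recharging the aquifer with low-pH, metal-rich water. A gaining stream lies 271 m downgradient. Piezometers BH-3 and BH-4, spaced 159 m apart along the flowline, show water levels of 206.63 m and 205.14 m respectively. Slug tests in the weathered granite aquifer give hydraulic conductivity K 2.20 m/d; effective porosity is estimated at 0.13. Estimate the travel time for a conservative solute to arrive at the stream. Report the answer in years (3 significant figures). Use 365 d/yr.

Hydraulic gradient i = (206.63 − 205.14) / 159 = 1.49 / 159 = 0.009371
Specific discharge q = 2.20 × 0.009371 = 0.02062 m/d
Average linear velocity = 0.02062 / 0.13 = 0.1586 m/d
t = L / v = 271 / 0.1586 = 1709 d
   = 1709 / 365 = 4.68 yr

4.68 years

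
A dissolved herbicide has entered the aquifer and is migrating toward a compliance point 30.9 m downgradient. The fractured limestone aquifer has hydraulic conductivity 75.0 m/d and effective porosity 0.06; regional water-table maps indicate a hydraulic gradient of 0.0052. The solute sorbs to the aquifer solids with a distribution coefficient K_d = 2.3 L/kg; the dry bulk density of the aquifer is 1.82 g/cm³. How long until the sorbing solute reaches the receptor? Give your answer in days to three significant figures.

336 days

Specific discharge q = 75.0 × 0.0052 = 0.3900 m/d
v = Ki/n = 75.0·0.0052/0.06 = 6.500 m/d
Retardation R = 1 + ρ_b·K_d/n = 1 + 1.82×2.3/0.06 = 70.77
Contaminant velocity v_c = v/R = 6.500/70.77 = 0.09185 m/d
t = L/v_c = 30.9/0.09185 = 336.4 d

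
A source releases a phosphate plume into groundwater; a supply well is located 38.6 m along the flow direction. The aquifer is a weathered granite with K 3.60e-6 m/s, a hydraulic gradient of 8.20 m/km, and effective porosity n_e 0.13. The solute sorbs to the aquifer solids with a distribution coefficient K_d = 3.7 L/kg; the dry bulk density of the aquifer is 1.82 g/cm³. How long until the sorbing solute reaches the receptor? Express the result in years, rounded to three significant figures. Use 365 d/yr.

285 years

K = 3.60e-6 m/s × 86400 s/d = 0.3110 m/d
q = Ki = 0.3110 × 0.0082 = 0.002551 m/d
Seepage velocity v = q / n = 0.002551 / 0.13 = 0.01962 m/d
Retardation R = 1 + ρ_b·K_d/n = 1 + 1.82×3.7/0.13 = 52.80
Contaminant velocity v_c = v/R = 0.01962/52.80 = 3.716e-4 m/d
t = L/v_c = 38.6/3.716e-4 = 103900 d
   = 103900/365 = 285 yr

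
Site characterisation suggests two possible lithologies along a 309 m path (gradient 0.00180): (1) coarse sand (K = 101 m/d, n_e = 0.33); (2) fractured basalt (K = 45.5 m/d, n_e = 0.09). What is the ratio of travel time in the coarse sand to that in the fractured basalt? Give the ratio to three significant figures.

Unit 1 (coarse sand): v = 101×0.0018/0.33 = 0.5509 m/d, t = 309/0.5509 = 560.9 d
Unit 2 (fractured basalt): v = 45.5×0.0018/0.09 = 0.9100 m/d, t = 309/0.9100 = 339.6 d
t(coarse sand) / t(fractured basalt) = 560.9/339.6 = 1.65

1.65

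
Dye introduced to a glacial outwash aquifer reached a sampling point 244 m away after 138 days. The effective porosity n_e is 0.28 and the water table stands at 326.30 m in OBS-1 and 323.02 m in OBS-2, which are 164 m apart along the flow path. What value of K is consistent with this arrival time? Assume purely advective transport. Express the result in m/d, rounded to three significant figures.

24.8 m/d

Hydraulic gradient i = (326.30 − 323.02) / 164 = 3.28 / 164 = 0.02000
v = L / t = 244 / 138 = 1.768 m/d
K = v · n / i = 1.768 × 0.28 / 0.02000 = 24.8 m/d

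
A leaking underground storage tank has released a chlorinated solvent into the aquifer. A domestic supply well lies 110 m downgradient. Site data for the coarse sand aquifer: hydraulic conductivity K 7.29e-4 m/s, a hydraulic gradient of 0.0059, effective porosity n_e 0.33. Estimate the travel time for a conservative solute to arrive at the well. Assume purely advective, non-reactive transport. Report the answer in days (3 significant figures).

97.7 days

K = 7.29e-4 m/s × 86400 s/d = 62.99 m/d
q = Ki = 62.99 × 0.0059 = 0.3716 m/d
v = Ki/n = 62.99·0.0059/0.33 = 1.126 m/d
t = L / v = 110 / 1.126 = 97.68 d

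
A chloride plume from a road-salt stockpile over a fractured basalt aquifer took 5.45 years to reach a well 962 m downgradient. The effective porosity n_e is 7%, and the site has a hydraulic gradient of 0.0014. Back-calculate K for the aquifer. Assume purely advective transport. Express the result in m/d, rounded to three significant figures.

t = 5.45 years = 1989 d
v = L / t = 962 / 1989 = 0.4836 m/d
K = v · n / i = 0.4836 × 0.07 / 0.0014 = 24.2 m/d

24.2 m/d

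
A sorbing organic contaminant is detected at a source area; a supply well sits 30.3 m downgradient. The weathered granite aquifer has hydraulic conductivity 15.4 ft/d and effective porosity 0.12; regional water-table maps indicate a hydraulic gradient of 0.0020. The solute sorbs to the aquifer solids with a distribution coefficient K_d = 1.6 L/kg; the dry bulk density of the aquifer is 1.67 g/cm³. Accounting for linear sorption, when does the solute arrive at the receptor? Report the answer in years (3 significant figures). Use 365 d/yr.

24.7 years

K = 15.4 ft/d × 0.3048 = 4.694 m/d
Specific discharge q = 4.694 × 0.0020 = 0.009388 m/d
Average linear velocity = 0.009388 / 0.12 = 0.07823 m/d
Retardation R = 1 + ρ_b·K_d/n = 1 + 1.67×1.6/0.12 = 23.27
Contaminant velocity v_c = v/R = 0.07823/23.27 = 0.003362 m/d
t = L/v_c = 30.3/0.003362 = 9011 d
   = 9011/365 = 24.7 yr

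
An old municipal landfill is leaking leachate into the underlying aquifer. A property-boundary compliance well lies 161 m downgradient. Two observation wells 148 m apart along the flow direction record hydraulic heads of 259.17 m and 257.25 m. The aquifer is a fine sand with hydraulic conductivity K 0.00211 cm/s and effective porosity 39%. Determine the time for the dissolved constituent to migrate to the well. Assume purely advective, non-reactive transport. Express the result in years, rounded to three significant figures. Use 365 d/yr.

Hydraulic gradient i = (259.17 − 257.25) / 148 = 1.92 / 148 = 0.01297
K = 0.00211 cm/s × 864 = 1.823 m/d
Darcy flux q = K·i = 1.823 × 0.01297 = 0.02365 m/d
Seepage velocity v = q / n = 0.02365 / 0.39 = 0.06064 m/d
t = L / v = 161 / 0.06064 = 2655 d
   = 2655 / 365 = 7.27 yr

7.27 years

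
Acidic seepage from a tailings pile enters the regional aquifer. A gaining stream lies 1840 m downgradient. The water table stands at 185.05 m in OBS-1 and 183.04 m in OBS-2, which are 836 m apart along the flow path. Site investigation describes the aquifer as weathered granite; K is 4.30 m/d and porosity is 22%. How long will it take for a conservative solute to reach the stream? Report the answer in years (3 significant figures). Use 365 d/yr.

107 years

Hydraulic gradient i = (185.05 − 183.04) / 836 = 2.01 / 836 = 0.002404
q = Ki = 4.30 × 0.002404 = 0.01034 m/d
Seepage velocity v = q / n = 0.01034 / 0.22 = 0.04699 m/d
t = L / v = 1840 / 0.04699 = 39150 d
   = 39150 / 365 = 107 yr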